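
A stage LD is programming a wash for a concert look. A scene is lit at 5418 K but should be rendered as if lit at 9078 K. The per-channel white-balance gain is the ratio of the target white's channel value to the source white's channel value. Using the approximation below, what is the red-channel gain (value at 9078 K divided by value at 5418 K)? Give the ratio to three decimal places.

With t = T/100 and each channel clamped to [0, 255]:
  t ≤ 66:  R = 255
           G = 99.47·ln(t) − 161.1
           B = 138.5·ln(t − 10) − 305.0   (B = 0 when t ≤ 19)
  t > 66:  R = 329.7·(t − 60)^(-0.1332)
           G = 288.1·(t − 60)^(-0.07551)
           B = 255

At 5418 K (t = 54.18):
  R = 255 by definition for t ≤ 66.
At 9078 K (t = 90.78):
  R = 329.7·(90.78 − 60)^(-0.1332) = 329.7·30.78^(-0.1332) = 329.7·0.63352 = 208.873.
Gain = 208.873 / 255.000 = 0.8191 → 0.819.

0.819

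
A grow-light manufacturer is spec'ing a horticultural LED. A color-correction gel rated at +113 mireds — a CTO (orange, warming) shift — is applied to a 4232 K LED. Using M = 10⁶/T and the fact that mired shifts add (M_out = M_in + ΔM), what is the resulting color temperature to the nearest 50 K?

2850 K

M_in = 10⁶/4232 = 236.29 mireds.
M_out = 236.29 + (+113) = 349.29 mireds.
T_out = 10⁶/349.29 = 2862.9 K → 2850 K.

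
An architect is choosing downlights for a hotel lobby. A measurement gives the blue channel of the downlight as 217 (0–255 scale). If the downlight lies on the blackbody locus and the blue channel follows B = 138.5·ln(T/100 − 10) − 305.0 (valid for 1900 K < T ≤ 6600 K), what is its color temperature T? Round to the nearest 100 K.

5300 K

ln(t − 10) = (217 + 305.0) / 138.5 = 3.7690.
t − 10 = e^3.7690 = 43.335, so t = 53.335.
T = 100·t = 5333 K → 5300 K to the nearest 100 K.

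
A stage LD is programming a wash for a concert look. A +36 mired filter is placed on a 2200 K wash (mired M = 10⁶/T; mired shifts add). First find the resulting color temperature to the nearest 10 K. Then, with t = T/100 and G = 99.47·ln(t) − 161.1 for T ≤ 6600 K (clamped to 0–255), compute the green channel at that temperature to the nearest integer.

139

M_in = 10⁶/2200 = 454.55; M_out = 454.55 + (+36) = 490.55.
T_out = 10⁶/490.55 = 2038.5 K → 2040 K; t = 20.4.
G = 99.47·ln 20.4 − 161.1 = 99.47·3.0155 − 161.1 = 138.855.
Rounded: 139.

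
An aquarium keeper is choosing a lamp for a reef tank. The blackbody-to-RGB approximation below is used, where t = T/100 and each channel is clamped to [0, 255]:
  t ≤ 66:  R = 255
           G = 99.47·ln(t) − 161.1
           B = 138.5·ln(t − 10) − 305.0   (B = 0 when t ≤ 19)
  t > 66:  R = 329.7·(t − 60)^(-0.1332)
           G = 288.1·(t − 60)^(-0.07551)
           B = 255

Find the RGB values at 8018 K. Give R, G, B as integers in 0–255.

R=221, G=230, B=255

t = 8018/100 = 80.18; the t > 66 branch applies.
R = 329.7·(80.18 − 60)^(-0.1332) = 329.7·20.18^(-0.1332) = 329.7·0.67017 = 220.955.
G = 288.1·(80.18 − 60)^(-0.07551) = 288.1·20.18^(-0.07551) = 288.1·0.79701 = 229.619.
B = 255 by definition for t > 66.
Rounded: (221, 230, 255).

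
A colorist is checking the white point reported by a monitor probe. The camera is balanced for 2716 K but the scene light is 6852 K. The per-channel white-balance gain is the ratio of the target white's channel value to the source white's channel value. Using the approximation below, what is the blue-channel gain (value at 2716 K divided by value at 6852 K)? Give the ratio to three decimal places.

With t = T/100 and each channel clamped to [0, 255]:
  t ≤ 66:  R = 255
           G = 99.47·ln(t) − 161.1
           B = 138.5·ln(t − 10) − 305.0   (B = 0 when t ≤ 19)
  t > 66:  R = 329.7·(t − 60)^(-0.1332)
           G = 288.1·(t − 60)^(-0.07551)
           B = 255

At 6852 K (t = 68.52):
  B = 255 by definition for t > 66.
At 2716 K (t = 27.16):
  B = 138.5·ln(27.16 − 10) − 305.0 = 138.5·ln 17.16 − 305.0 = 138.5·2.8426 − 305.0 = 88.697.
Gain = 88.697 / 255.000 = 0.3478 → 0.348.

0.348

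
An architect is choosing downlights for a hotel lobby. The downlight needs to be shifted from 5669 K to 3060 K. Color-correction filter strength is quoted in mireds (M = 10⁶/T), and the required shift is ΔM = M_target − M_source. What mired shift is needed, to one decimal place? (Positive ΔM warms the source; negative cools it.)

M_source = 10⁶/5669 = 176.398; M_target = 10⁶/3060 = 326.797.
ΔM = 326.797 − 176.398 = 150.399 → +150.4 mireds, a warming shift.

+150.4 mireds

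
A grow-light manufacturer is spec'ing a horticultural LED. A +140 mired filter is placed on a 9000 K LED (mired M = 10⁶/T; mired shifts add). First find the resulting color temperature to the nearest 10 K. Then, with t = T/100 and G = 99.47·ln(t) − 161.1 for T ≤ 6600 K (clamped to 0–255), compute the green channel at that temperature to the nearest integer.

205

M_in = 10⁶/9000 = 111.11; M_out = 111.11 + (+140) = 251.11.
T_out = 10⁶/251.11 = 3982.3 K → 3980 K; t = 39.8.
G = 99.47·ln 39.8 − 161.1 = 99.47·3.6839 − 161.1 = 205.334.
Rounded: 205.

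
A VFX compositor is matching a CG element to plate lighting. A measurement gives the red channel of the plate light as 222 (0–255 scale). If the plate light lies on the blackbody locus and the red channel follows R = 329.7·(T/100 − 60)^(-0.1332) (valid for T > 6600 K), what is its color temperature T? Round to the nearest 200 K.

(t − 60)^(-0.1332) = 222/329.7 = 0.67334.
t − 60 = 0.67334^(1/-0.1332) = 0.67334^(-7.508) = 19.478, so t = 79.478.
T = 100·t = 7948 K → 8000 K to the nearest 200 K.

8000 K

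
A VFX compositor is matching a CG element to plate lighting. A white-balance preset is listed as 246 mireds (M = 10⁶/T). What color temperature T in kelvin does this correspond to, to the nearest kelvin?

T = 10⁶ / 246 = 4065.04 K → 4065 K.

4065 K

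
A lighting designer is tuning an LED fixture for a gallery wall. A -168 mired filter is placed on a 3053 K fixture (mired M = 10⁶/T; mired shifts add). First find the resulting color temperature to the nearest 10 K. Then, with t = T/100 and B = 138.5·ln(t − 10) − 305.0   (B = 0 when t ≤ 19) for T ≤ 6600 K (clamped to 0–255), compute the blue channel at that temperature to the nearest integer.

244

M_in = 10⁶/3053 = 327.55; M_out = 327.55 + (-168) = 159.55.
T_out = 10⁶/159.55 = 6267.8 K → 6270 K; t = 62.7.
B = 138.5·ln(62.7 − 10) − 305.0 = 138.5·ln 52.7 − 305.0 = 138.5·3.9646 − 305.0 = 244.099.
Rounded: 244.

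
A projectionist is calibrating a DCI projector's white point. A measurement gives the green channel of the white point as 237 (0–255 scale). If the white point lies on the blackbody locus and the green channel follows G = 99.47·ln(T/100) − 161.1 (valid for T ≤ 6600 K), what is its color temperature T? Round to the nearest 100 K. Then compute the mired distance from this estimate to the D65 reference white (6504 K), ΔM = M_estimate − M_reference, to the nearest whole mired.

+28 mireds

ln t = (237 + 161.1) / 99.47 = 4.0022.
t = e^4.0022 = 54.719.
T = 100·t = 5472 K → 5500 K to the nearest 100 K.
M_estimate = 10⁶/5500 = 181.82; M_reference = 10⁶/6504 = 153.75.
ΔM = 181.82 − 153.75 = 28.07 → +28 mireds.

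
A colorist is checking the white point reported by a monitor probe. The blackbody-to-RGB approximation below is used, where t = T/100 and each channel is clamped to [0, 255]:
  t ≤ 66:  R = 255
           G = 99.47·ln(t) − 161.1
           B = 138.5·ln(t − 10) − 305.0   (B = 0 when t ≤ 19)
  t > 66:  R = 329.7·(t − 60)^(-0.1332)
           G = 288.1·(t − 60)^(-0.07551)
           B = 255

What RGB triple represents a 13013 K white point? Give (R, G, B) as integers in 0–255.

(187, 209, 255)

t = 13013/100 = 130.13; the t > 66 branch applies.
R = 329.7·(130.13 − 60)^(-0.1332) = 329.7·70.13^(-0.1332) = 329.7·0.56771 = 187.174.
G = 288.1·(130.13 − 60)^(-0.07551) = 288.1·70.13^(-0.07551) = 288.1·0.72546 = 209.006.
B = 255 by definition for t > 66.
Rounded: (187, 209, 255).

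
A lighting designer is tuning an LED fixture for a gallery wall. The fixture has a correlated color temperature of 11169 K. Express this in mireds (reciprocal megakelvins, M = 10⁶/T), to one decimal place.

89.5 mireds

M = 10⁶ / 11169 = 89.534 → 89.5 mireds.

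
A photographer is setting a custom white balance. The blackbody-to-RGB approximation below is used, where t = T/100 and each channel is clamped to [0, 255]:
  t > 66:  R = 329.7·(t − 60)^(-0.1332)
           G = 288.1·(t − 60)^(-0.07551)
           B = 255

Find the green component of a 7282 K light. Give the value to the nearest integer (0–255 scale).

238

t = 7282/100 = 72.82; the t > 66 branch applies.
G = 288.1·(72.82 − 60)^(-0.07551) = 288.1·12.82^(-0.07551) = 288.1·0.82479 = 237.622.
Rounded: 238.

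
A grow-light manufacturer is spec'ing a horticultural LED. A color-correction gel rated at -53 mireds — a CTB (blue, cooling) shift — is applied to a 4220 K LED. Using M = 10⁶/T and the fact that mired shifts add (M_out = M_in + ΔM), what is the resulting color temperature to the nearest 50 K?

M_in = 10⁶/4220 = 236.97 mireds.
M_out = 236.97 + (-53) = 183.97 mireds.
T_out = 10⁶/183.97 = 5435.8 K → 5450 K.

5450 K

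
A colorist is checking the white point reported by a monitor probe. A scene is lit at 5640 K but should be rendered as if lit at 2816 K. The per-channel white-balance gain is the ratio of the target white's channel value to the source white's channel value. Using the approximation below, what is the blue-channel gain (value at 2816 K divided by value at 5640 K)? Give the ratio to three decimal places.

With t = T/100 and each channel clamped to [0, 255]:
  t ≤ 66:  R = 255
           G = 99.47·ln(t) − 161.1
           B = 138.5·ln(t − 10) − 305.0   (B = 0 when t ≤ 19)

0.426

At 5640 K (t = 56.4):
  B = 138.5·ln(56.4 − 10) − 305.0 = 138.5·ln 46.4 − 305.0 = 138.5·3.8373 − 305.0 = 226.466.
At 2816 K (t = 28.16):
  B = 138.5·ln(28.16 − 10) − 305.0 = 138.5·ln 18.16 − 305.0 = 138.5·2.8992 − 305.0 = 96.542.
Gain = 96.542 / 226.466 = 0.4263 → 0.426.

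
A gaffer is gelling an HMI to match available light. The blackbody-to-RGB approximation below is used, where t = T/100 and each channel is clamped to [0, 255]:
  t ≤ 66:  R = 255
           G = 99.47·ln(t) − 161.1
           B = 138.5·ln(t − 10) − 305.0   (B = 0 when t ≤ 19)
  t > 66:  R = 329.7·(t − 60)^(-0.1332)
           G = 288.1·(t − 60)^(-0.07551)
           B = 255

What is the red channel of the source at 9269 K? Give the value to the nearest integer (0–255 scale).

t = 9269/100 = 92.69; the t > 66 branch applies.
R = 329.7·(92.69 − 60)^(-0.1332) = 329.7·32.69^(-0.1332) = 329.7·0.62846 = 207.204.
Rounded: 207.

207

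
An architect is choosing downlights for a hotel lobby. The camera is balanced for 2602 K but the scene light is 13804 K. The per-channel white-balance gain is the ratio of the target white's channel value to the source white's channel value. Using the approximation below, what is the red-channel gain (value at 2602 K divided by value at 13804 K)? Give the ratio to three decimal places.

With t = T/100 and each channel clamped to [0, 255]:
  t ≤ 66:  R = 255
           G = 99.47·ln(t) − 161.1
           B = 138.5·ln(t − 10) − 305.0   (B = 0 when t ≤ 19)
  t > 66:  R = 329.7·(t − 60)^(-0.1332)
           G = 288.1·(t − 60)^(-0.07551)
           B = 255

At 13804 K (t = 138.04):
  R = 329.7·(138.04 − 60)^(-0.1332) = 329.7·78.04^(-0.1332) = 329.7·0.55968 = 184.528.
At 2602 K (t = 26.02):
  R = 255 by definition for t ≤ 66.
Gain = 255.000 / 184.528 = 1.3819 → 1.382.

1.382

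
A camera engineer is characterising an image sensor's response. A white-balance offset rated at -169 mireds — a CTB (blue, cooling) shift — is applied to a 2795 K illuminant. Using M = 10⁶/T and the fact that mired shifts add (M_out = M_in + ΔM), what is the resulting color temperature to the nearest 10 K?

M_in = 10⁶/2795 = 357.78 mireds.
M_out = 357.78 + (-169) = 188.78 mireds.
T_out = 10⁶/188.78 = 5297.1 K → 5300 K.

5300 K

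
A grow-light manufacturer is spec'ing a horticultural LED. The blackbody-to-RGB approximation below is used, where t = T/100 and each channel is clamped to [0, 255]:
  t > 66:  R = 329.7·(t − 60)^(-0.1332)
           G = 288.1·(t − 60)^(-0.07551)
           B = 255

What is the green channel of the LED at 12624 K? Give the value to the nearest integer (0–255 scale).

210

t = 12624/100 = 126.24; the t > 66 branch applies.
G = 288.1·(126.24 − 60)^(-0.07551) = 288.1·66.24^(-0.07551) = 288.1·0.72860 = 209.909.
Rounded: 210.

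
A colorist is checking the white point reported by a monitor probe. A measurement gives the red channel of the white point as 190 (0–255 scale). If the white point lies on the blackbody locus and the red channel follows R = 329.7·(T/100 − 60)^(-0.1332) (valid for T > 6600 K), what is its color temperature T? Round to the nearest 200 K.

(t − 60)^(-0.1332) = 190/329.7 = 0.57628.
t − 60 = 0.57628^(1/-0.1332) = 0.57628^(-7.508) = 62.667, so t = 122.667.
T = 100·t = 12267 K → 12200 K to the nearest 200 K.

12200 K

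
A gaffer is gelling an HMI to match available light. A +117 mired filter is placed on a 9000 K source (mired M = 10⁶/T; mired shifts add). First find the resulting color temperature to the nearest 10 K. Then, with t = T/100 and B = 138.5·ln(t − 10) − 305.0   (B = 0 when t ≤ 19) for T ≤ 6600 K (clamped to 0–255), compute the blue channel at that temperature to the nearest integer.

M_in = 10⁶/9000 = 111.11; M_out = 111.11 + (+117) = 228.11.
T_out = 10⁶/228.11 = 4383.8 K → 4380 K; t = 43.8.
B = 138.5·ln(43.8 − 10) − 305.0 = 138.5·ln 33.8 − 305.0 = 138.5·3.5205 − 305.0 = 182.584.
Rounded: 183.

183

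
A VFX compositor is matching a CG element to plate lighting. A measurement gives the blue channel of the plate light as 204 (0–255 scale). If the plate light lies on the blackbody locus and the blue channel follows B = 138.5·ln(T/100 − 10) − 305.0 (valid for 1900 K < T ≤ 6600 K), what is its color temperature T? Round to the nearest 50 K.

4950 K

ln(t − 10) = (204 + 305.0) / 138.5 = 3.6751.
t − 10 = e^3.6751 = 39.452, so t = 49.452.
T = 100·t = 4945 K → 4950 K to the nearest 50 K.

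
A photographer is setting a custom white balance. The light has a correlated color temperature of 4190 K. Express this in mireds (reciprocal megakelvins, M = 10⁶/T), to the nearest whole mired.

239 mireds

M = 10⁶ / 4190 = 238.663 → 239 mireds.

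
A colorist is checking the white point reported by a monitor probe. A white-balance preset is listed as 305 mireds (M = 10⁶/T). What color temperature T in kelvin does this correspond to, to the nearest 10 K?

3280 K

T = 10⁶ / 305 = 3278.69 K → 3280 K.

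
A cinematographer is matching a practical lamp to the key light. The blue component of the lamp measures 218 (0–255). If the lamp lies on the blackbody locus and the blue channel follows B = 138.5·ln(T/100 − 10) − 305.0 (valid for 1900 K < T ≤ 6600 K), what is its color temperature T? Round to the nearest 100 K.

ln(t − 10) = (218 + 305.0) / 138.5 = 3.7762.
t − 10 = e^3.7762 = 43.649, so t = 53.649.
T = 100·t = 5365 K → 5400 K to the nearest 100 K.

5400 K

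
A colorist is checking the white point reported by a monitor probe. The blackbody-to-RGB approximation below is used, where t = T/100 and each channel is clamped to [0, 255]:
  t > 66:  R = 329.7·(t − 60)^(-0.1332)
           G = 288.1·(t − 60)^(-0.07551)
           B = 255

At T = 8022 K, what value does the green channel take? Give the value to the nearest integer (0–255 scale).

230

t = 8022/100 = 80.22; the t > 66 branch applies.
G = 288.1·(80.22 − 60)^(-0.07551) = 288.1·20.22^(-0.07551) = 288.1·0.79689 = 229.585.
Rounded: 230.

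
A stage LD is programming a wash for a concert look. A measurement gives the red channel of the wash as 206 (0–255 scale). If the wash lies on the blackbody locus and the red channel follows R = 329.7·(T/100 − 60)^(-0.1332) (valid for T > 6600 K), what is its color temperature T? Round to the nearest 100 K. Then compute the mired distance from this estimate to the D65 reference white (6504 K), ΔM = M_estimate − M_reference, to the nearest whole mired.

(t − 60)^(-0.1332) = 206/329.7 = 0.62481.
t − 60 = 0.62481^(1/-0.1332) = 0.62481^(-7.508) = 34.152, so t = 94.152.
T = 100·t = 9415 K → 9400 K to the nearest 100 K.
M_estimate = 10⁶/9400 = 106.38; M_reference = 10⁶/6504 = 153.75.
ΔM = 106.38 − 153.75 = -47.37 → -47 mireds.

-47 mireds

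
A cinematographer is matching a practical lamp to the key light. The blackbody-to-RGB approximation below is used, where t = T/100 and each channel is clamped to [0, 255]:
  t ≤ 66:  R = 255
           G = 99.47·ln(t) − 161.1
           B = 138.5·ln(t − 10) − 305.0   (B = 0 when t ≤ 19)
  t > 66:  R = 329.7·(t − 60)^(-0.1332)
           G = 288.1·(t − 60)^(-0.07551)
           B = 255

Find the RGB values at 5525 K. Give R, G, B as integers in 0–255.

t = 5525/100 = 55.25; the t ≤ 66 branch applies.
R = 255 by definition for t ≤ 66.
G = 99.47·ln 55.25 − 161.1 = 99.47·4.0119 − 161.1 = 237.961.
B = 138.5·ln(55.25 − 10) − 305.0 = 138.5·ln 45.25 − 305.0 = 138.5·3.8122 − 305.0 = 222.990.
Rounded: (255, 238, 223).

R=255, G=238, B=223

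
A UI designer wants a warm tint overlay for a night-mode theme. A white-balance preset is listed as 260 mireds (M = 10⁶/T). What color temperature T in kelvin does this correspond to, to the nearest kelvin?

T = 10⁶ / 260 = 3846.15 K → 3846 K.

3846 K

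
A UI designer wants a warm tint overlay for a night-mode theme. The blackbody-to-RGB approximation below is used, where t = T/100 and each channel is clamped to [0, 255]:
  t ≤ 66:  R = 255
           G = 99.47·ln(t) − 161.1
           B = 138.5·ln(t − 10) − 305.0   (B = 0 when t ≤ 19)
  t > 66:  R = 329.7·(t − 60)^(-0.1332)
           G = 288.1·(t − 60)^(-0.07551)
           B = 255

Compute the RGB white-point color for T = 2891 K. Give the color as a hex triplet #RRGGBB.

#FFAE66

t = 2891/100 = 28.91; the t ≤ 66 branch applies.
R = 255 by definition for t ≤ 66.
G = 99.47·ln 28.91 − 161.1 = 99.47·3.3642 − 161.1 = 173.536.
B = 138.5·ln(28.91 − 10) − 305.0 = 138.5·ln 18.91 − 305.0 = 138.5·2.9397 − 305.0 = 102.147.
Rounded: (255, 174, 102).
In hex: #FFAE66.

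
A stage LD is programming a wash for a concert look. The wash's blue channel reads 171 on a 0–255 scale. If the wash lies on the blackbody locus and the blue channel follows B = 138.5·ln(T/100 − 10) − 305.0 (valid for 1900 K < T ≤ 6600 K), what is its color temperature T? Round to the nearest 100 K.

ln(t − 10) = (171 + 305.0) / 138.5 = 3.4368.
t − 10 = e^3.4368 = 31.088, so t = 41.088.
T = 100·t = 4109 K → 4100 K to the nearest 100 K.

4100 K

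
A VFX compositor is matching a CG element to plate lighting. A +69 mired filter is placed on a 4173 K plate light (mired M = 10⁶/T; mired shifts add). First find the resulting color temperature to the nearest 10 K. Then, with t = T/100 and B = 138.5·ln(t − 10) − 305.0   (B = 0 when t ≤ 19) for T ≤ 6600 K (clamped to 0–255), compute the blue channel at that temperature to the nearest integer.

M_in = 10⁶/4173 = 239.64; M_out = 239.64 + (+69) = 308.64.
T_out = 10⁶/308.64 = 3240.1 K → 3240 K; t = 32.4.
B = 138.5·ln(32.4 − 10) − 305.0 = 138.5·ln 22.4 − 305.0 = 138.5·3.1091 − 305.0 = 125.605.
Rounded: 126.

126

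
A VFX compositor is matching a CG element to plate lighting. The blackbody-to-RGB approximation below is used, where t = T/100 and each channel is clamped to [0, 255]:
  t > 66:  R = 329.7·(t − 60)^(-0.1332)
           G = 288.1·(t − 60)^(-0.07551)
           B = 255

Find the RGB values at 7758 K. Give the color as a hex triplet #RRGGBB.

t = 7758/100 = 77.58; the t > 66 branch applies.
R = 329.7·(77.58 − 60)^(-0.1332) = 329.7·17.58^(-0.1332) = 329.7·0.68260 = 225.052.
G = 288.1·(77.58 − 60)^(-0.07551) = 288.1·17.58^(-0.07551) = 288.1·0.80536 = 232.023.
B = 255 by definition for t > 66.
Rounded: (225, 232, 255).
In hex: #E1E8FF.

#E1E8FF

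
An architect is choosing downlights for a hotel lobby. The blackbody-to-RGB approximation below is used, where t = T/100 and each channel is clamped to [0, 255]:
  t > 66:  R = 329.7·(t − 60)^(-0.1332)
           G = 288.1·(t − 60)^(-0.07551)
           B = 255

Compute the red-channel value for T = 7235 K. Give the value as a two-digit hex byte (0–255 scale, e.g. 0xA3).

t = 7235/100 = 72.35; the t > 66 branch applies.
R = 329.7·(72.35 − 60)^(-0.1332) = 329.7·12.35^(-0.1332) = 329.7·0.71547 = 235.890.
Rounded: 236; in hex, 0xEC.

0xEC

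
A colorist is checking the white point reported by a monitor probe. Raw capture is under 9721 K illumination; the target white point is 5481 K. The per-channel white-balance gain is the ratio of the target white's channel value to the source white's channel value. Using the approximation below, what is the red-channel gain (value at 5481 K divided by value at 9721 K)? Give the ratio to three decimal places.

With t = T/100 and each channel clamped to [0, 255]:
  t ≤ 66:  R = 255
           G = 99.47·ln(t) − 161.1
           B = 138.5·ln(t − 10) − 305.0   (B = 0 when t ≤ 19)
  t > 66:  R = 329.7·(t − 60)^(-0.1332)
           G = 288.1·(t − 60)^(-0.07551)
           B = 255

At 9721 K (t = 97.21):
  R = 329.7·(97.21 − 60)^(-0.1332) = 329.7·37.21^(-0.1332) = 329.7·0.61771 = 203.661.
At 5481 K (t = 54.81):
  R = 255 by definition for t ≤ 66.
Gain = 255.000 / 203.661 = 1.2521 → 1.252.

1.252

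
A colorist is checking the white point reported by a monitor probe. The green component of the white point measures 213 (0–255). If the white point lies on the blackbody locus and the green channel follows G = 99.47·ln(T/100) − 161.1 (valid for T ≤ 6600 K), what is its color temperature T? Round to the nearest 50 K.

4300 K

ln t = (213 + 161.1) / 99.47 = 3.7609.
t = e^3.7609 = 42.989.
T = 100·t = 4299 K → 4300 K to the nearest 50 K.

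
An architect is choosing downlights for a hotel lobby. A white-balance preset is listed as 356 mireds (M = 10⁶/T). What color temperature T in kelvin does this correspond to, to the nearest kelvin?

2809 K

T = 10⁶ / 356 = 2808.99 K → 2809 K.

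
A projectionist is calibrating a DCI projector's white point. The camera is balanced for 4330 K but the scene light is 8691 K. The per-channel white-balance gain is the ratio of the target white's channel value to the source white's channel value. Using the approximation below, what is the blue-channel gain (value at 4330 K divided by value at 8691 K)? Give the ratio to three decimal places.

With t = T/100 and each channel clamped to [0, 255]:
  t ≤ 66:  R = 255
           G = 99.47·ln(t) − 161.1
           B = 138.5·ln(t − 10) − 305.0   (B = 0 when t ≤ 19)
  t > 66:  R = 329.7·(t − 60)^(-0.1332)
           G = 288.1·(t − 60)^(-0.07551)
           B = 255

At 8691 K (t = 86.91):
  B = 255 by definition for t > 66.
At 4330 K (t = 43.3):
  B = 138.5·ln(43.3 − 10) − 305.0 = 138.5·ln 33.3 − 305.0 = 138.5·3.5056 − 305.0 = 180.520.
Gain = 180.520 / 255.000 = 0.7079 → 0.708.

0.708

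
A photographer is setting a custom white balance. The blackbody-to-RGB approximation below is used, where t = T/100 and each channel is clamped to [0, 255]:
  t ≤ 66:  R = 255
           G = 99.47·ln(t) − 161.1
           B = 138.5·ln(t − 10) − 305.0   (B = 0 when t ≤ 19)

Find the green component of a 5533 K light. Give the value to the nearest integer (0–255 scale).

238

t = 5533/100 = 55.33; the t ≤ 66 branch applies.
G = 99.47·ln 55.33 − 161.1 = 99.47·4.0133 − 161.1 = 238.104.
Rounded: 238.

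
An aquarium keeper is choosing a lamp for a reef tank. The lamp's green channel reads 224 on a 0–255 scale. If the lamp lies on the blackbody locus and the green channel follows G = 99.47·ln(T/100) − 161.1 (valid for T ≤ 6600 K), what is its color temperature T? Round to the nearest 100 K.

4800 K

ln t = (224 + 161.1) / 99.47 = 3.8715.
t = e^3.8715 = 48.015.
T = 100·t = 4802 K → 4800 K to the nearest 100 K.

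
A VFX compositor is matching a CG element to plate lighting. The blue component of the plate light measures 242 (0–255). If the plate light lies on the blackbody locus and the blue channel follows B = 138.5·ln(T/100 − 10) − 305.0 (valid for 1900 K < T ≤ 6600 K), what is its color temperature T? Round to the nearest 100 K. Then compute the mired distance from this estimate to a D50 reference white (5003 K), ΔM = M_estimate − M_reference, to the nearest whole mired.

ln(t − 10) = (242 + 305.0) / 138.5 = 3.9495.
t − 10 = e^3.9495 = 51.907, so t = 61.907.
T = 100·t = 6191 K → 6200 K to the nearest 100 K.
M_estimate = 10⁶/6200 = 161.29; M_reference = 10⁶/5003 = 199.88.
ΔM = 161.29 − 199.88 = -38.59 → -39 mireds.

-39 mireds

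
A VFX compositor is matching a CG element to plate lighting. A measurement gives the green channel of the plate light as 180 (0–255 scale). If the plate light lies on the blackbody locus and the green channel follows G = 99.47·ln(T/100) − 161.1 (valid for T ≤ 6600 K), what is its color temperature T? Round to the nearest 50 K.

3100 K

ln t = (180 + 161.1) / 99.47 = 3.4292.
t = e^3.4292 = 30.851.
T = 100·t = 3085 K → 3100 K to the nearest 50 K.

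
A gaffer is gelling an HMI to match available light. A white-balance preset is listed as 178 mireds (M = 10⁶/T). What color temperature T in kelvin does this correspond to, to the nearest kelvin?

T = 10⁶ / 178 = 5617.98 K → 5618 K.

5618 K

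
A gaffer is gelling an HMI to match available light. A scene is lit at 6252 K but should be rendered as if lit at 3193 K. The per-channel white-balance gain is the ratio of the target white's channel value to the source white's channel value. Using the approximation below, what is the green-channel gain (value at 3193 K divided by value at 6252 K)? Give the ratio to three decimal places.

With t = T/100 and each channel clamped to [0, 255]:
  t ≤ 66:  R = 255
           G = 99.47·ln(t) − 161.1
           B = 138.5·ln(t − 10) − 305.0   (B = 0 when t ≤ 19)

At 6252 K (t = 62.52):
  G = 99.47·ln 62.52 − 161.1 = 99.47·4.1355 − 161.1 = 250.257.
At 3193 K (t = 31.93):
  G = 99.47·ln 31.93 − 161.1 = 99.47·3.4635 − 161.1 = 183.419.
Gain = 183.419 / 250.257 = 0.7329 → 0.733.

0.733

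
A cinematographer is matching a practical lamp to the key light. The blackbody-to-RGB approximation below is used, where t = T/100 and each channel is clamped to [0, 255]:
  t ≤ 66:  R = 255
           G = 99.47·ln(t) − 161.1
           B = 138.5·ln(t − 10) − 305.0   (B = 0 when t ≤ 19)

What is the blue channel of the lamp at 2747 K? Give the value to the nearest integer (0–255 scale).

t = 2747/100 = 27.47; the t ≤ 66 branch applies.
B = 138.5·ln(27.47 − 10) − 305.0 = 138.5·ln 17.47 − 305.0 = 138.5·2.8605 − 305.0 = 91.177.
Rounded: 91.

91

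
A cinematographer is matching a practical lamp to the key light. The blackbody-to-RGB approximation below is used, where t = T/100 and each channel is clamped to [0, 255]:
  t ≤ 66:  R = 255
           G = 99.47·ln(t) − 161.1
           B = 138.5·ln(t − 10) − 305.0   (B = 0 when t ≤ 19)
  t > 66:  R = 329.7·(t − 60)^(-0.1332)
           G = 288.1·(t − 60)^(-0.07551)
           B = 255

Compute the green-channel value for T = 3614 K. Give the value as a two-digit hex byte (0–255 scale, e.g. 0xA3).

0xC4

t = 3614/100 = 36.14; the t ≤ 66 branch applies.
G = 99.47·ln 36.14 − 161.1 = 99.47·3.5874 − 161.1 = 195.739.
Rounded: 196; in hex, 0xC4.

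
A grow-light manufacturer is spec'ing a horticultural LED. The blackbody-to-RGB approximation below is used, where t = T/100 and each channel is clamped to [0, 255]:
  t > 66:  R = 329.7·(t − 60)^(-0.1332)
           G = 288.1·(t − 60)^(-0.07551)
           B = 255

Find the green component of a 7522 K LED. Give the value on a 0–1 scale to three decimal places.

t = 7522/100 = 75.22; the t > 66 branch applies.
G = 288.1·(75.22 − 60)^(-0.07551) = 288.1·15.22^(-0.07551) = 288.1·0.81417 = 234.563.
On a 0–1 scale: 234.563/255 = 0.9199 → 0.920.

0.920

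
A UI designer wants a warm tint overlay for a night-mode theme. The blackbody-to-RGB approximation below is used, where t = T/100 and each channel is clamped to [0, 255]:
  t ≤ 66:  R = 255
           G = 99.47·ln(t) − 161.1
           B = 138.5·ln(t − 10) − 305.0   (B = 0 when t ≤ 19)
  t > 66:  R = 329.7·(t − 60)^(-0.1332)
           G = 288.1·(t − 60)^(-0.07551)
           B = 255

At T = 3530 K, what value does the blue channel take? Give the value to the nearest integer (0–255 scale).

t = 3530/100 = 35.3; the t ≤ 66 branch applies.
B = 138.5·ln(35.3 − 10) − 305.0 = 138.5·ln 25.3 − 305.0 = 138.5·3.2308 − 305.0 = 142.466.
Rounded: 142.

142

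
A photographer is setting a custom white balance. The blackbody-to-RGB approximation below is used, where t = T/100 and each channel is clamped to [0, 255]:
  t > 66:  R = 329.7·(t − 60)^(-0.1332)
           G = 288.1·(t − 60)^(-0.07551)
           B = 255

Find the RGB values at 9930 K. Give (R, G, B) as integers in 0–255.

t = 9930/100 = 99.3; the t > 66 branch applies.
R = 329.7·(99.3 − 60)^(-0.1332) = 329.7·39.3^(-0.1332) = 329.7·0.61323 = 202.184.
G = 288.1·(99.3 − 60)^(-0.07551) = 288.1·39.3^(-0.07551) = 288.1·0.75789 = 218.349.
B = 255 by definition for t > 66.
Rounded: (202, 218, 255).

(202, 218, 255)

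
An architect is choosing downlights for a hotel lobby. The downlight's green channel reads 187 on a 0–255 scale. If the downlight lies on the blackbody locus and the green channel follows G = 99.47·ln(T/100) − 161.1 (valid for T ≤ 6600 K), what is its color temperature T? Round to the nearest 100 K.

3300 K

ln t = (187 + 161.1) / 99.47 = 3.4995.
t = e^3.4995 = 33.100.
T = 100·t = 3310 K → 3300 K to the nearest 100 K.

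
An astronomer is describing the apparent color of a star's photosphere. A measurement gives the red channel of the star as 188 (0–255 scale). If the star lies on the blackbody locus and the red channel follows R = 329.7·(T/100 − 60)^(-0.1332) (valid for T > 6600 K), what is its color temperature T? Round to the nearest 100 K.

12800 K

(t − 60)^(-0.1332) = 188/329.7 = 0.57022.
t − 60 = 0.57022^(1/-0.1332) = 0.57022^(-7.508) = 67.848, so t = 127.848.
T = 100·t = 12785 K → 12800 K to the nearest 100 K.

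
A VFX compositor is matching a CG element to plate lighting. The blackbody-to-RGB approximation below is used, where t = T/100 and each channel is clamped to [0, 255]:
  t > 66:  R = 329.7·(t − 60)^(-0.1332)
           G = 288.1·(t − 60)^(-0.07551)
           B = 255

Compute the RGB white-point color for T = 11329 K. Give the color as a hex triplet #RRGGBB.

#C2D5FF

t = 11329/100 = 113.29; the t > 66 branch applies.
R = 329.7·(113.29 − 60)^(-0.1332) = 329.7·53.29^(-0.1332) = 329.7·0.58886 = 194.147.
G = 288.1·(113.29 − 60)^(-0.07551) = 288.1·53.29^(-0.07551) = 288.1·0.74066 = 213.385.
B = 255 by definition for t > 66.
Rounded: (194, 213, 255).
In hex: #C2D5FF.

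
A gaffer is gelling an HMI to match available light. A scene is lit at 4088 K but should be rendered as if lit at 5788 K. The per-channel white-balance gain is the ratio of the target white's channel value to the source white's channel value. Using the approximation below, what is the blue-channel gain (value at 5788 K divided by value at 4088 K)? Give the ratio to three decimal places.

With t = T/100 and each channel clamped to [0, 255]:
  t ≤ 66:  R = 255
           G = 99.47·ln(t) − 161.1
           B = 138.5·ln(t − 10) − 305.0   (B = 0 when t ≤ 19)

At 4088 K (t = 40.88):
  B = 138.5·ln(40.88 − 10) − 305.0 = 138.5·ln 30.88 − 305.0 = 138.5·3.4301 − 305.0 = 170.070.
At 5788 K (t = 57.88):
  B = 138.5·ln(57.88 − 10) − 305.0 = 138.5·ln 47.88 − 305.0 = 138.5·3.8687 − 305.0 = 230.815.
Gain = 230.815 / 170.070 = 1.3572 → 1.357.

1.357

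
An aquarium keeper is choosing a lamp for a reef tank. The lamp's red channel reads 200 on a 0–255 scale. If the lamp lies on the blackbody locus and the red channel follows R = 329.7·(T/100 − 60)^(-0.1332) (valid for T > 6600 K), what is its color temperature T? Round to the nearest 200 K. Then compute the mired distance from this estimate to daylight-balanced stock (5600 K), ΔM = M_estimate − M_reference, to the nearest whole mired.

(t − 60)^(-0.1332) = 200/329.7 = 0.60661.
t − 60 = 0.60661^(1/-0.1332) = 0.60661^(-7.508) = 42.638, so t = 102.638.
T = 100·t = 10264 K → 10200 K to the nearest 200 K.
M_estimate = 10⁶/10200 = 98.04; M_reference = 10⁶/5600 = 178.57.
ΔM = 98.04 − 178.57 = -80.53 → -81 mireds.

-81 mireds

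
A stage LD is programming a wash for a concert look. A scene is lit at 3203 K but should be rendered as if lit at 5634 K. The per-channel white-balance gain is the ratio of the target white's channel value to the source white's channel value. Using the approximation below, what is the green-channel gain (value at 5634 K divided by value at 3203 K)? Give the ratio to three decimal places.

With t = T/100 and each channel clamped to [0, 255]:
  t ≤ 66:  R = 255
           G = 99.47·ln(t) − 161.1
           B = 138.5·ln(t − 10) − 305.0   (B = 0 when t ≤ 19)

1.306

At 3203 K (t = 32.03):
  G = 99.47·ln 32.03 − 161.1 = 99.47·3.4667 − 161.1 = 183.730.
At 5634 K (t = 56.34):
  G = 99.47·ln 56.34 − 161.1 = 99.47·4.0314 − 161.1 = 239.904.
Gain = 239.904 / 183.730 = 1.3057 → 1.306.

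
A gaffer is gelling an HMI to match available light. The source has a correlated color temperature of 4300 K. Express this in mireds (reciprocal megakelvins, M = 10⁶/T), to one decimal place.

232.6 mireds

M = 10⁶ / 4300 = 232.558 → 232.6 mireds.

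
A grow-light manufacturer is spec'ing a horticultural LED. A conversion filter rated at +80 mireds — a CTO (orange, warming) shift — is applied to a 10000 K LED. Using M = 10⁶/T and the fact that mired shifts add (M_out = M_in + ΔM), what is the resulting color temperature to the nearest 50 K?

5550 K

M_in = 10⁶/10000 = 100.00 mireds.
M_out = 100.00 + (+80) = 180.00 mireds.
T_out = 10⁶/180.00 = 5555.6 K → 5550 K.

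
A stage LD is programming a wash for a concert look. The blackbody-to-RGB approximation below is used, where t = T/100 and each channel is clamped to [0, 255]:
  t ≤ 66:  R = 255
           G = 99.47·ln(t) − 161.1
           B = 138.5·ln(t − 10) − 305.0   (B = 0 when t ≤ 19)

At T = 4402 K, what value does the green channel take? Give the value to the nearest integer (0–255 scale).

t = 4402/100 = 44.02; the t ≤ 66 branch applies.
G = 99.47·ln 44.02 − 161.1 = 99.47·3.7846 − 161.1 = 215.359.
Rounded: 215.

215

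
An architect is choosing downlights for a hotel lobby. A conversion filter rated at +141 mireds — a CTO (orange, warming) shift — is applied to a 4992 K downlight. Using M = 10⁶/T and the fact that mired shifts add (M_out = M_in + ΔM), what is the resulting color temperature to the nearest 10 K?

2930 K

M_in = 10⁶/4992 = 200.32 mireds.
M_out = 200.32 + (+141) = 341.32 mireds.
T_out = 10⁶/341.32 = 2929.8 K → 2930 K.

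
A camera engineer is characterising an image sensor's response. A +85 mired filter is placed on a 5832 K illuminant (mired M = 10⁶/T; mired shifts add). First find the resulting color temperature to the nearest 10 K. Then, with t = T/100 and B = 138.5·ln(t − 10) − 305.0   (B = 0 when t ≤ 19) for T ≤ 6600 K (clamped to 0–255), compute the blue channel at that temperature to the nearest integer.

161

M_in = 10⁶/5832 = 171.47; M_out = 171.47 + (+85) = 256.47.
T_out = 10⁶/256.47 = 3899.1 K → 3900 K; t = 39.
B = 138.5·ln(39 − 10) − 305.0 = 138.5·ln 29 − 305.0 = 138.5·3.3673 − 305.0 = 161.370.
Rounded: 161.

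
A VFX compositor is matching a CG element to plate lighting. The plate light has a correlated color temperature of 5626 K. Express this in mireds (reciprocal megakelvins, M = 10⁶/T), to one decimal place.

M = 10⁶ / 5626 = 177.746 → 177.7 mireds.

177.7 mireds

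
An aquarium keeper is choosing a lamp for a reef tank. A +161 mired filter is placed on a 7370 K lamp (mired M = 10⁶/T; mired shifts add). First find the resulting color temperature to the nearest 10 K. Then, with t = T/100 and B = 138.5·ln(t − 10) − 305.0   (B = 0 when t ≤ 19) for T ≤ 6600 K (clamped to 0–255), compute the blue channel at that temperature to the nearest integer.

M_in = 10⁶/7370 = 135.69; M_out = 135.69 + (+161) = 296.69.
T_out = 10⁶/296.69 = 3370.6 K → 3370 K; t = 33.7.
B = 138.5·ln(33.7 − 10) − 305.0 = 138.5·ln 23.7 − 305.0 = 138.5·3.1655 − 305.0 = 133.418.
Rounded: 133.

133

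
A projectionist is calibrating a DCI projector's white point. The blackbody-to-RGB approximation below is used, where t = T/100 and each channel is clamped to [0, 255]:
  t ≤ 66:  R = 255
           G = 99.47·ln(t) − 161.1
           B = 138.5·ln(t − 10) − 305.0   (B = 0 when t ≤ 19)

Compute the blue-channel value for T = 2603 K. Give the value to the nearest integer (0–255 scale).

t = 2603/100 = 26.03; the t ≤ 66 branch applies.
B = 138.5·ln(26.03 − 10) − 305.0 = 138.5·ln 16.03 − 305.0 = 138.5·2.7745 − 305.0 = 79.263.
Rounded: 79.

79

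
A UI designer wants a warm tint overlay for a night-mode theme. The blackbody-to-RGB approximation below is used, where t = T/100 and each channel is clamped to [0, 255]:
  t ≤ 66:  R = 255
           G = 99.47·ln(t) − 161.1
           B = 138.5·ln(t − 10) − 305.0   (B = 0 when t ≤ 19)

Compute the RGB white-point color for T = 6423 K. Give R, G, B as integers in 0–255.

t = 6423/100 = 64.23; the t ≤ 66 branch applies.
R = 255 by definition for t ≤ 66.
G = 99.47·ln 64.23 − 161.1 = 99.47·4.1625 − 161.1 = 252.941.
B = 138.5·ln(64.23 − 10) − 305.0 = 138.5·ln 54.23 − 305.0 = 138.5·3.9932 − 305.0 = 248.063.
Rounded: (255, 253, 248).

R=255, G=253, B=248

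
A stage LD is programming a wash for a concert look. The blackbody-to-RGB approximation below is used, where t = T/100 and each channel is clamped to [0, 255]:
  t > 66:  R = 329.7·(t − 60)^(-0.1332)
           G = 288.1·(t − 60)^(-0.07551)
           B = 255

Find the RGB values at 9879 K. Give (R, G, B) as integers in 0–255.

t = 9879/100 = 98.79; the t > 66 branch applies.
R = 329.7·(98.79 − 60)^(-0.1332) = 329.7·38.79^(-0.1332) = 329.7·0.61430 = 202.536.
G = 288.1·(98.79 − 60)^(-0.07551) = 288.1·38.79^(-0.07551) = 288.1·0.75864 = 218.564.
B = 255 by definition for t > 66.
Rounded: (203, 219, 255).

(203, 219, 255)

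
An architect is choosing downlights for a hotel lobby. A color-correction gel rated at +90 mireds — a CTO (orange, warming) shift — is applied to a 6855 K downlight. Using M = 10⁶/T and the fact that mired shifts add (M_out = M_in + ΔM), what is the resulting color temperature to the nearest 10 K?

4240 K

M_in = 10⁶/6855 = 145.88 mireds.
M_out = 145.88 + (+90) = 235.88 mireds.
T_out = 10⁶/235.88 = 4239.5 K → 4240 K.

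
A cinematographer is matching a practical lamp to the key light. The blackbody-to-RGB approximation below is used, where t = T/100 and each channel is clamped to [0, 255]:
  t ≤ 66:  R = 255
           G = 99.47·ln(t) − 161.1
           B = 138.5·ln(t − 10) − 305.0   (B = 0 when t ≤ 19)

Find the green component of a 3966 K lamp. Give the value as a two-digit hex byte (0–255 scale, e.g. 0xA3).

0xCD

t = 3966/100 = 39.66; the t ≤ 66 branch applies.
G = 99.47·ln 39.66 − 161.1 = 99.47·3.6803 − 161.1 = 204.984.
Rounded: 205; in hex, 0xCD.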